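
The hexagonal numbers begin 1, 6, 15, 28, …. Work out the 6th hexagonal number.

66

The 6th hexagonal number is n(2n−1) with n = 6.
6·(2·6 − 1) = 6·11 = 66.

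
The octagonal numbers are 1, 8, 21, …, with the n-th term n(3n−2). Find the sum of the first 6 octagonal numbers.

Σ i(3i−2) = 3Σi² − 2Σi over i = 1..6.
Σi = 21 and Σi² = 91.
3·91 − 2·21 = 231.

231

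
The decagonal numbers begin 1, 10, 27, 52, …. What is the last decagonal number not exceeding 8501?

Solve n(4n−3) ≤ 8501 for integer n.
n = 46 gives 8326 ≤ 8501, while n = 47 gives 8695 > 8501; so the answer is 8326.

8326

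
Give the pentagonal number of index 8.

92

The 8th pentagonal number is n(3n−1)/2 with n = 8.
8·(3·8 − 1)/2 = 8·23/2 = 92.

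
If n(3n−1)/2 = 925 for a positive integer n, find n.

25

Set n(3n−1)/2 = 925, giving 3n² − n − 1850 = 0.
The discriminant is 1 + 24·925 = 22201, and √22201 = 149.
So n = (1 + 149) / 6 = 150/6 = 25.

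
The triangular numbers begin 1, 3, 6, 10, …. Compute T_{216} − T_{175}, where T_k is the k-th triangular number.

8036

216·217/2 = 23436 and 175·176/2 = 15400.
Difference: 23436 − 15400 = 8036.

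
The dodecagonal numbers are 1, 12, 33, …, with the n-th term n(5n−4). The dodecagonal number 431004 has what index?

294

Set n(5n−4) = 431004, giving 5n² − 4n − 431004 = 0.
So n = (4 + 2936) / 10 = 2940/10 = 294.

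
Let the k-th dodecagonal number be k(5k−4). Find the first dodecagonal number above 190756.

191296

Solve n(5n−4) > 190756 for integer n.
The largest n with value ≤ 190756 is 195 (since 189345 ≤ 190756 < 191296), so the first above is n = 196, value 191296.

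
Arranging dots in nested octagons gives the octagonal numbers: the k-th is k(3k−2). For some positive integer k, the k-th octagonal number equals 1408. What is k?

Set n(3n−2) = 1408, giving 3n² − 2n − 1408 = 0.
So n = (2 + 130) / 6 = 132/6 = 22.
Check: 22·(3·22 − 2) = 1408. ✓

22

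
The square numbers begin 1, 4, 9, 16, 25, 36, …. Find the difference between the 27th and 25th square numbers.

104

27² = 729 and 25² = 625.
Difference: 729 − 625 = 104.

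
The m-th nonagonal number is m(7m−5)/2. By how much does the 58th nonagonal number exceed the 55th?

58·(7·58 − 5)/2 = 11629 and 55·(7·55 − 5)/2 = 10450.
Difference: 11629 − 10450 = 1179.

1179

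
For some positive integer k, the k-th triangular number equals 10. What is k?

Set n(n+1)/2 = 10, giving n² + n − 20 = 0.
So n = (-1 + 9) / 2 = 8/2 = 4.

4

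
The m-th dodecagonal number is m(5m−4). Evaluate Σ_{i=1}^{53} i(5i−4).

Σ i(5i−4) = 5Σi² − 4Σi over i = 1..53.
Σi = 1431 and Σi² = 51039.
5·51039 − 4·1431 = 249471.

249471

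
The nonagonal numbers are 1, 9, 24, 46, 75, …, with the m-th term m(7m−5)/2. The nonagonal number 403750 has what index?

Set n(7n−5)/2 = 403750, giving 7n² − 5n − 807500 = 0.
So n = (5 + 4755) / 14 = 4760/14 = 340.

340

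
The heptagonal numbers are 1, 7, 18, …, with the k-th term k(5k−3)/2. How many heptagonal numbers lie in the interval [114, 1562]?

18

The n-th heptagonal number is n(5n−3)/2.
Smallest index with value ≥ 114: n = 8 (giving 148).
Largest index with value ≤ 1562: n = 25 (giving 1525).
Indices 8 through 25: 18 terms.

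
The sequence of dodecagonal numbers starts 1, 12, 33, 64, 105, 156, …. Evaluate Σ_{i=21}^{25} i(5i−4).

12815

Σ i(5i−4) = 5Σi² − 4Σi over i = 21..25.
Σi = 325 − 210 = 115 and Σi² = 5525 − 2870 = 2655.
5·2655 − 4·115 = 12815.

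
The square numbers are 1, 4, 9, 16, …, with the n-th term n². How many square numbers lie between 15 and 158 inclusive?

The n-th square number is n².
Smallest index with value ≥ 15: n = 4 (giving 16).
Largest index with value ≤ 158: n = 12 (giving 144).
Indices 4 through 12: 9 terms.

9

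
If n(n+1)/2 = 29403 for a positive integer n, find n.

Set n(n+1)/2 = 29403, giving n² + n − 58806 = 0.
So n = (-1 + 485) / 2 = 484/2 = 242.

242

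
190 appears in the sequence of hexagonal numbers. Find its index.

10

Set n(2n−1) = 190, giving 2n² − n − 190 = 0.
The discriminant is 1 + 8·190 = 1521, and √1521 = 39.
So n = (1 + 39) / 4 = 40/4 = 10.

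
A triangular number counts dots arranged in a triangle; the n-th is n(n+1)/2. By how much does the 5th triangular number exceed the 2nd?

12

5·6/2 = 15 and 2·3/2 = 3.
Difference: 15 − 3 = 12.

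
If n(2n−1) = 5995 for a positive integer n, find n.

55

Set n(2n−1) = 5995, giving 2n² − n − 5995 = 0.
The discriminant is 1 + 8·5995 = 47961, and √47961 = 219.
So n = (1 + 219) / 4 = 220/4 = 55.
Check: 55·(2·55 − 1) = 5995. ✓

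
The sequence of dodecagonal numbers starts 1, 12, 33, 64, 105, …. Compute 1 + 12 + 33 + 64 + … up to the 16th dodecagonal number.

6936

Σ i(5i−4) = 5Σi² − 4Σi over i = 1..16.
Σi = 136 and Σi² = 1496.
5·1496 − 4·136 = 6936.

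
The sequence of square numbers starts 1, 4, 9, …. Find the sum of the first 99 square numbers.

328350

Σ_{i=1}^{99} i² = 99·100·199/6 = 328350.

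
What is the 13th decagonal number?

637

The 13th decagonal number is n(4n−3) with n = 13.
13·(4·13 − 3) = 13·49 = 637.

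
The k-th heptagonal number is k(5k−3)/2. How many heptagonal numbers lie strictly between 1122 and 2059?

The n-th heptagonal number is n(5n−3)/2.
Smallest index with value > 1122: n = 22 (giving 1177).
Largest index with value < 2059: n = 28 (giving 1918).
Indices 22 through 28: 7 terms.

7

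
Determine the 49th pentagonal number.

3577

The 49th pentagonal number is n(3n−1)/2 with n = 49.
49·(3·49 − 1)/2 = 49·146/2 = 49·73 = 3577.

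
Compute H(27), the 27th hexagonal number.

The 27th hexagonal number is n(2n−1) with n = 27.
27·(2·27 − 1) = 27·53 = 1431.

1431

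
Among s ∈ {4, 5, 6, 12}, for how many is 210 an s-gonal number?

s = 4: P(4, 14) = 196 and P(4, 15) = 225; 210 is not s-gonal.
s = 5: P(5, 12) = 210. ✓
s = 6: P(6, 10) = 190 and P(6, 11) = 231; 210 is not s-gonal.
s = 12: P(12, 6) = 156 and P(12, 7) = 217; 210 is not s-gonal.
Hits: s ∈ {5} → 1.

1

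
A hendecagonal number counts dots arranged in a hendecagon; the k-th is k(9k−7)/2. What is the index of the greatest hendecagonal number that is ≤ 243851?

Solve n(9n−7)/2 ≤ 243851 for integer n.
n = 233 gives 243485 ≤ 243851, while n = 234 gives 245583 > 243851; so the answer is index 233.

233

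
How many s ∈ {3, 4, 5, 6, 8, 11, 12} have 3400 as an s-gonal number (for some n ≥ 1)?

s = 3: P(3, 81) = 3321 and P(3, 82) = 3403; 3400 is not s-gonal.
s = 4: P(4, 58) = 3364 and P(4, 59) = 3481; 3400 is not s-gonal.
s = 5: P(5, 47) = 3290 and P(5, 48) = 3432; 3400 is not s-gonal.
s = 6: P(6, 41) = 3321 and P(6, 42) = 3486; 3400 is not s-gonal.
s = 8: P(8, 34) = 3400. ✓
s = 11: P(11, 27) = 3186 and P(11, 28) = 3430; 3400 is not s-gonal.
s = 12: P(12, 26) = 3276 and P(12, 27) = 3537; 3400 is not s-gonal.
Hits: s ∈ {8} → 1.

1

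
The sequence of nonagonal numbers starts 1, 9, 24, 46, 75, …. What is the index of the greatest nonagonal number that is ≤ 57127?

128

Solve n(7n−5)/2 ≤ 57127 for integer n.
n = 128 gives 57024 ≤ 57127, while n = 129 gives 57921 > 57127; so the answer is index 128.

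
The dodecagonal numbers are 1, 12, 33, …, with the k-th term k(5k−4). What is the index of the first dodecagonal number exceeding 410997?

Solve n(5n−4) > 410997 for integer n.
The largest n with value ≤ 410997 is 287 (since 410697 ≤ 410997 < 413568), so the first above is n = 288, value 413568.

288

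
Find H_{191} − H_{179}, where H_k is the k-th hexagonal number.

8868

191·(2·191 − 1) = 72771 and 179·(2·179 − 1) = 63903.
Difference: 72771 − 63903 = 8868.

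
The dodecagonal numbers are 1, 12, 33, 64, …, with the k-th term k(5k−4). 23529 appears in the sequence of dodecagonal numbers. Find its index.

Set n(5n−4) = 23529, giving 5n² − 4n − 23529 = 0.
So n = (4 + 686) / 10 = 690/10 = 69.
Check: 69·(5·69 − 4) = 23529. ✓

69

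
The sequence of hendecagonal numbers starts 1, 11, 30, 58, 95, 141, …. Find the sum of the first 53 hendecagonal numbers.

224667

Σ i(9i−7)/2 = (9Σi² − 7Σi) / 2 over i = 1..53.
Σi = 1431 and Σi² = 51039.
(9·51039 − 7·1431) / 2 = 449334/2 = 224667.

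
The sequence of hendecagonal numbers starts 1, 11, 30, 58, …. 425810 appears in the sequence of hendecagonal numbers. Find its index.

308

Set n(9n−7)/2 = 425810, giving 9n² − 7n − 851620 = 0.
The discriminant is 49 + 72·425810 = 30658369, and √30658369 = 5537.
So n = (7 + 5537) / 18 = 5544/18 = 308.
Check: 308·(9·308 − 7)/2 = 425810. ✓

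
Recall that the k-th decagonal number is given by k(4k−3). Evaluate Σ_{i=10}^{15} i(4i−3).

Σ i(4i−3) = 4Σi² − 3Σi over i = 10..15.
Σi = 120 − 45 = 75 and Σi² = 1240 − 285 = 955.
4·955 − 3·75 = 3595.

3595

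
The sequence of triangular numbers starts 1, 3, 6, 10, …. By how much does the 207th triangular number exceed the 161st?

207·208/2 = 21528 and 161·162/2 = 13041.
Difference: 21528 − 13041 = 8487.

8487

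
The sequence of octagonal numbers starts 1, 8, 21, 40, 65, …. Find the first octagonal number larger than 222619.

223041

Solve n(3n−2) > 222619 for integer n.
The largest n with value ≤ 222619 is 272 (since 221408 ≤ 222619 < 223041), so the first above is n = 273, value 223041.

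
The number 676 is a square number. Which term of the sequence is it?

26

We need n² = 676, so n = √676 = 26.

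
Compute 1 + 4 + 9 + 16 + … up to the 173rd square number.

1740899

Σ_{i=1}^{173} i² = 173·174·347/6 = 1740899.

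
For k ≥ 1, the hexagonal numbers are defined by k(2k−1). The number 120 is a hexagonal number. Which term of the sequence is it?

Set n(2n−1) = 120, giving 2n² − n − 120 = 0.
The discriminant is 1 + 8·120 = 961, and √961 = 31.
So n = (1 + 31) / 4 = 32/4 = 8.
Check: 8·(2·8 − 1) = 120. ✓

8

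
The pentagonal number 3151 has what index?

Set n(3n−1)/2 = 3151, giving 3n² − n − 6302 = 0.
The discriminant is 1 + 24·3151 = 75625, and √75625 = 275.
So n = (1 + 275) / 6 = 276/6 = 46.

46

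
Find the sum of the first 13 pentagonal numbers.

1183

Σ i(3i−1)/2 = (3Σi² − Σi) / 2 over i = 1..13.
Σi = 91 and Σi² = 819.
(3·819 − 1·91) / 2 = 2366/2 = 1183.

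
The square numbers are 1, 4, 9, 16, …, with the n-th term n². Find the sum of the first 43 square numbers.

27434

Σ_{i=1}^{43} i² = 43·44·87/6 = 27434.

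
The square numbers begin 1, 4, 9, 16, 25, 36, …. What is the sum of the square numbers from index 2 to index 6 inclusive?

90

Σ_{i=2}^{6} i² = 91 − 1 = 90.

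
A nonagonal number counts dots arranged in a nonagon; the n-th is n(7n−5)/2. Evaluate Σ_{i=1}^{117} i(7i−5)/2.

1875315

Σ i(7i−5)/2 = (7Σi² − 5Σi) / 2 over i = 1..117.
Σi = 6903 and Σi² = 540735.
(7·540735 − 5·6903) / 2 = 3750630/2 = 1875315.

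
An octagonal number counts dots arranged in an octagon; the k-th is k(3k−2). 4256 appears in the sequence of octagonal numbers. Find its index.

38

Set n(3n−2) = 4256, giving 3n² − 2n − 4256 = 0.
The discriminant is 4 + 12·4256 = 51076, and √51076 = 226.
So n = (2 + 226) / 6 = 228/6 = 38.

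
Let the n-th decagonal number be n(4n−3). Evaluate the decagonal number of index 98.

38122

The 98th decagonal number is n(4n−3) with n = 98.
98·(4·98 − 3) = 98·389 = 38122.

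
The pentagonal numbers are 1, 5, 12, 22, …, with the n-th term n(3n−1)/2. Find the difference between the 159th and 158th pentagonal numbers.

Consecutive pentagonal numbers differ by 3n − 2: here 3·159 − 2 = 475.

475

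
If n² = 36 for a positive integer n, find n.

6

We need n² = 36, so n = √36 = 6.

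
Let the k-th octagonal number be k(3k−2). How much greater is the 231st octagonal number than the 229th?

2756

231·(3·231 − 2) = 159621 and 229·(3·229 − 2) = 156865.
Difference: 159621 − 156865 = 2756.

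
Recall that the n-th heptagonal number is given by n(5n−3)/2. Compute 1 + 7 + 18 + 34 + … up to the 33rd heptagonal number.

30481

Σ i(5i−3)/2 = (5Σi² − 3Σi) / 2 over i = 1..33.
Σi = 561 and Σi² = 12529.
(5·12529 − 3·561) / 2 = 60962/2 = 30481.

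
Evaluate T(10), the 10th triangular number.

55

10·11/2 = 110/2 = 55.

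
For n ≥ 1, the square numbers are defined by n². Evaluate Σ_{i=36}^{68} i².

92224

Σ_{i=36}^{68} i² = 107134 − 14910 = 92224.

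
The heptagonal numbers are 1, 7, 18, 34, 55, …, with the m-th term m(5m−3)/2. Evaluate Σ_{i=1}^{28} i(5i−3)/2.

18676

Σ i(5i−3)/2 = (5Σi² − 3Σi) / 2 over i = 1..28.
Σi = 406 and Σi² = 7714.
(5·7714 − 3·406) / 2 = 37352/2 = 18676.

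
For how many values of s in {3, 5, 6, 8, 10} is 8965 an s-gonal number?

s = 3: P(3, 133) = 8911 and P(3, 134) = 9045; 8965 is not s-gonal.
s = 5: P(5, 77) = 8855 and P(5, 78) = 9087; 8965 is not s-gonal.
s = 6: P(6, 67) = 8911 and P(6, 68) = 9180; 8965 is not s-gonal.
s = 8: P(8, 55) = 8965. ✓
s = 10: P(10, 47) = 8695 and P(10, 48) = 9072; 8965 is not s-gonal.
Hits: s ∈ {8} → 1.

1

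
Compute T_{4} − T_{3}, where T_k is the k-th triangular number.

4

Consecutive triangular numbers differ by n: T_{4} − T_{3} = 4.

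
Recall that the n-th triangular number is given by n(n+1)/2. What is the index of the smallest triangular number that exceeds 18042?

Solve n(n+1)/2 > 18042 for integer n.
The largest n with value ≤ 18042 is 189 (since 17955 ≤ 18042 < 18145), so the first above is n = 190, value 18145.

190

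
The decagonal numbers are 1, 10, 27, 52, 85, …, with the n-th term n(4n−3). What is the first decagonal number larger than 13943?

14220

Solve n(4n−3) > 13943 for integer n.
The largest n with value ≤ 13943 is 59 (since 13747 ≤ 13943 < 14220), so the first above is n = 60, value 14220.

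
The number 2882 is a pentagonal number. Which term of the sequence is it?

44

Set n(3n−1)/2 = 2882, giving 3n² − n − 5764 = 0.
The discriminant is 1 + 24·2882 = 69169, and √69169 = 263.
So n = (1 + 263) / 6 = 264/6 = 44.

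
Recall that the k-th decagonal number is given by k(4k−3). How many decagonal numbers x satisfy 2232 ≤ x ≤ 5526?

The n-th decagonal number is n(4n−3).
Smallest index with value ≥ 2232: n = 24 (giving 2232).
Largest index with value ≤ 5526: n = 37 (giving 5365).
Indices 24 through 37: 14 terms.

14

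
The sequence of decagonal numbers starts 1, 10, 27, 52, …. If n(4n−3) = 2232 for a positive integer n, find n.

24

Set n(4n−3) = 2232, giving 4n² − 3n − 2232 = 0.
The discriminant is 9 + 16·2232 = 35721, and √35721 = 189.
So n = (3 + 189) / 8 = 192/8 = 24.
Check: 24·(4·24 − 3) = 2232. ✓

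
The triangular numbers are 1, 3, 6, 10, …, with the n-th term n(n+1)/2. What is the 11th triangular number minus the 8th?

11·12/2 = 66 and 8·9/2 = 36.
Difference: 66 − 36 = 30.

30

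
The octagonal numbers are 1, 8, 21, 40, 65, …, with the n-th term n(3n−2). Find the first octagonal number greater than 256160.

Solve n(3n−2) > 256160 for integer n.
The largest n with value ≤ 256160 is 292 (since 255208 ≤ 256160 < 256961), so the first above is n = 293, value 256961.

256961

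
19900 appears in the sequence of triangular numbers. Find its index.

199

Set n(n+1)/2 = 19900, giving n² + n − 39800 = 0.
The discriminant is 1 + 8·19900 = 159201, and √159201 = 399.
So n = (-1 + 399) / 2 = 398/2 = 199.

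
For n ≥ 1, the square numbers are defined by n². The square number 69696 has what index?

264

We need n² = 69696, so n = √69696 = 264.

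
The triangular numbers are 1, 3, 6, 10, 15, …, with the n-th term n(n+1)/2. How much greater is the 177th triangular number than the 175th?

353

177·178/2 = 15753 and 175·176/2 = 15400.
Difference: 15753 − 15400 = 353.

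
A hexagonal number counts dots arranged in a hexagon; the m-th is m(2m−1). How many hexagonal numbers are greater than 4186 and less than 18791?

The n-th hexagonal number is n(2n−1).
Smallest index with value > 4186: n = 47 (giving 4371).
Largest index with value < 18791: n = 97 (giving 18721).
Indices 47 through 97: 51 terms.

51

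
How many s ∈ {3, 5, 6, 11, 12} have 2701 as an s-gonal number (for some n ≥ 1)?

2

s = 3: P(3, 73) = 2701. ✓
s = 5: P(5, 42) = 2625 and P(5, 43) = 2752; 2701 is not s-gonal.
s = 6: P(6, 37) = 2701. ✓
s = 11: P(11, 24) = 2508 and P(11, 25) = 2725; 2701 is not s-gonal.
s = 12: P(12, 23) = 2553 and P(12, 24) = 2784; 2701 is not s-gonal.
Hits: s ∈ {3, 6} → 2.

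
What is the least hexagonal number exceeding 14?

15

Solve n(2n−1) > 14 for integer n.
The largest n with value ≤ 14 is 2 (since 6 ≤ 14 < 15), so the first above is n = 3, value 15.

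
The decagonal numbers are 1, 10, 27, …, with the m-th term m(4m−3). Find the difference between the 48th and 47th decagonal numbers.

377

Consecutive decagonal numbers differ by 8n − 7: here 8·48 − 7 = 377.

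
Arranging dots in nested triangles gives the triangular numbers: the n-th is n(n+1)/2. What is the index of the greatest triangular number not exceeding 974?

Solve n(n+1)/2 ≤ 974 for integer n.
n = 43 gives 946 ≤ 974, while n = 44 gives 990 > 974; so the answer is index 43.

43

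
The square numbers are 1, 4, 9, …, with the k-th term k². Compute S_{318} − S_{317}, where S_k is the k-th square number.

n² − (n−1)² = 2n − 1, so 318² − 317² = 2·318 − 1 = 635.

635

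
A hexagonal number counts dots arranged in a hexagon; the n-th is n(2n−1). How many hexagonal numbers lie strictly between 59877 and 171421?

The n-th hexagonal number is n(2n−1).
Smallest index with value > 59877: n = 174 (giving 60378).
Largest index with value < 171421: n = 293 (giving 171405).
Indices 174 through 293: 120 terms.

120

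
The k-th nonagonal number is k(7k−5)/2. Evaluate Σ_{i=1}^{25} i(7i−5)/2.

18525

Σ i(7i−5)/2 = (7Σi² − 5Σi) / 2 over i = 1..25.
Σi = 325 and Σi² = 5525.
(7·5525 − 5·325) / 2 = 37050/2 = 18525.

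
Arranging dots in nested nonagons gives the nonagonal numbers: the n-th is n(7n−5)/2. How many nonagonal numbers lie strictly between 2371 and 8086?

The n-th nonagonal number is n(7n−5)/2.
Smallest index with value > 2371: n = 27 (giving 2484).
Largest index with value < 8086: n = 48 (giving 7944).
Indices 27 through 48: 22 terms.

22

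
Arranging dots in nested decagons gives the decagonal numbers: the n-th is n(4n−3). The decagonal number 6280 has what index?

40

Set n(4n−3) = 6280, giving 4n² − 3n − 6280 = 0.
The discriminant is 9 + 16·6280 = 100489, and √100489 = 317.
So n = (3 + 317) / 8 = 320/8 = 40.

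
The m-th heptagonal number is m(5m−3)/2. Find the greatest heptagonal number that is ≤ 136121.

Solve n(5n−3)/2 ≤ 136121 for integer n.
n = 233 gives 135373 ≤ 136121, while n = 234 gives 136539 > 136121; so the answer is 135373.

135373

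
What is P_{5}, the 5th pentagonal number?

35

The 5th pentagonal number is n(3n−1)/2 with n = 5.
5·(3·5 − 1)/2 = 5·14/2 = 5·7 = 35.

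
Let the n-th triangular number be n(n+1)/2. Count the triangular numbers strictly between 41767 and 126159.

213

The n-th triangular number is n(n+1)/2.
Smallest index with value > 41767: n = 289 (giving 41905).
Largest index with value < 126159: n = 501 (giving 125751).
Indices 289 through 501: 213 terms.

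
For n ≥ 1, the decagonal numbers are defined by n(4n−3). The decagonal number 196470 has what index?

222

Set n(4n−3) = 196470, giving 4n² − 3n − 196470 = 0.
The discriminant is 9 + 16·196470 = 3143529, and √3143529 = 1773.
So n = (3 + 1773) / 8 = 1776/8 = 222.
Check: 222·(4·222 − 3) = 196470. ✓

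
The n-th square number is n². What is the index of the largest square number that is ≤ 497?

Solve n² ≤ 497 for integer n.
n = 22 gives 484 ≤ 497, while n = 23 gives 529 > 497; so the answer is index 22.

22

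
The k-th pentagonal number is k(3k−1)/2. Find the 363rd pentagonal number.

The 363rd pentagonal number is n(3n−1)/2 with n = 363.
363·(3·363 − 1)/2 = 363·1088/2 = 363·544 = 197472.

197472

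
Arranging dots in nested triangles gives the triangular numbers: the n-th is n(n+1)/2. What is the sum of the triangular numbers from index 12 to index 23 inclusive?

Σ i(i+1)/2 = (Σi² + Σi) / 2 over i = 12..23.
Σi = 276 − 66 = 210 and Σi² = 4324 − 506 = 3818.
(1·3818 + 1·210) / 2 = 4028/2 = 2014.

2014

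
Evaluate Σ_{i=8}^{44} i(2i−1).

Σ i(2i−1) = 2Σi² − Σi over i = 8..44.
Σi = 990 − 28 = 962 and Σi² = 29370 − 140 = 29230.
2·29230 − 1·962 = 57498.

57498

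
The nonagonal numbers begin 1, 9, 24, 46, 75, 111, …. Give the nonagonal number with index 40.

5500

The 40th nonagonal number is n(7n−5)/2 with n = 40.
40·(7·40 − 5)/2 = 40·275/2 = 5500.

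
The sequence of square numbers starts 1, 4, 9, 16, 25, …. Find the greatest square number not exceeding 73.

64

Solve n² ≤ 73 for integer n.
n = 8 gives 64 ≤ 73, while n = 9 gives 81 > 73; so the answer is 64.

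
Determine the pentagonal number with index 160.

38320

The 160th pentagonal number is n(3n−1)/2 with n = 160.
160·(3·160 − 1)/2 = 160·479/2 = 38320.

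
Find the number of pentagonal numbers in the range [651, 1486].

The n-th pentagonal number is n(3n−1)/2.
Smallest index with value ≥ 651: n = 21 (giving 651).
Largest index with value ≤ 1486: n = 31 (giving 1426).
Indices 21 through 31: 11 terms.

11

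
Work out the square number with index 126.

The 126th square number is n² with n = 126.
126² = 15876.

15876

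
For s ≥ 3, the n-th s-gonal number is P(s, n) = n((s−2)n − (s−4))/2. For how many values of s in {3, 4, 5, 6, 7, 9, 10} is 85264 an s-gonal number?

s = 3: P(3, 412) = 85078 and P(3, 413) = 85491; 85264 is not s-gonal.
s = 4: P(4, 292) = 85264. ✓
s = 5: P(5, 238) = 84847 and P(5, 239) = 85562; 85264 is not s-gonal.
s = 6: P(6, 206) = 84666 and P(6, 207) = 85491; 85264 is not s-gonal.
s = 7: P(7, 184) = 84364 and P(7, 185) = 85285; 85264 is not s-gonal.
s = 9: P(9, 156) = 84786 and P(9, 157) = 85879; 85264 is not s-gonal.
s = 10: P(10, 146) = 84826 and P(10, 147) = 85995; 85264 is not s-gonal.
Hits: s ∈ {4} → 1.

1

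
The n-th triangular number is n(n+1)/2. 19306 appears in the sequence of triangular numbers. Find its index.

Set n(n+1)/2 = 19306, giving n² + n − 38612 = 0.
The discriminant is 1 + 8·19306 = 154449, and √154449 = 393.
So n = (-1 + 393) / 2 = 392/2 = 196.

196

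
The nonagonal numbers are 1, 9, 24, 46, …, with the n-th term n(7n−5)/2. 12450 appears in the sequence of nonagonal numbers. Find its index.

60

Set n(7n−5)/2 = 12450, giving 7n² − 5n − 24900 = 0.
The discriminant is 25 + 56·12450 = 697225, and √697225 = 835.
So n = (5 + 835) / 14 = 840/14 = 60.
Check: 60·(7·60 − 5)/2 = 12450. ✓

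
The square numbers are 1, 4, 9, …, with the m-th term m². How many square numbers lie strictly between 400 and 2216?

The n-th square number is n².
Smallest index with value > 400: n = 21 (giving 441).
Largest index with value < 2216: n = 47 (giving 2209).
Indices 21 through 47: 27 terms.

27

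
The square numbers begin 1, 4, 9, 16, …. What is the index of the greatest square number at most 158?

12

Solve n² ≤ 158 for integer n.
n = 12 gives 144 ≤ 158, while n = 13 gives 169 > 158; so the answer is index 12.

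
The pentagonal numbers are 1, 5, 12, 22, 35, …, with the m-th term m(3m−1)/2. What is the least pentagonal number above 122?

Solve n(3n−1)/2 > 122 for integer n.
The largest n with value ≤ 122 is 9 (since 117 ≤ 122 < 145), so the first above is n = 10, value 145.

145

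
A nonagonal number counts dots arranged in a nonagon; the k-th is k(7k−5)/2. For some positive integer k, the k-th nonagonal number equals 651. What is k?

Set n(7n−5)/2 = 651, giving 7n² − 5n − 1302 = 0.
The discriminant is 25 + 56·651 = 36481, and √36481 = 191.
So n = (5 + 191) / 14 = 196/14 = 14.
Check: 14·(7·14 − 5)/2 = 651. ✓

14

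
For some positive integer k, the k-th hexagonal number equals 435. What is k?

Set n(2n−1) = 435, giving 2n² − n − 435 = 0.
So n = (1 + 59) / 4 = 60/4 = 15.
Check: 15·(2·15 − 1) = 435. ✓

15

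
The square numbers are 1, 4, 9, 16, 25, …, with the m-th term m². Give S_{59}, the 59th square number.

3481

59² = 3481.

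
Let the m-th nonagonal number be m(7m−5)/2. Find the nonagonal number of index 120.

50100

The 120th nonagonal number is n(7n−5)/2 with n = 120.
120·(7·120 − 5)/2 = 120·835/2 = 50100.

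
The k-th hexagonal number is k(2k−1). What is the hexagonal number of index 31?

31·(2·31 − 1) = 31·61 = 1891.

1891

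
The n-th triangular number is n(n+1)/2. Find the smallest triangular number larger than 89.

91

Solve n(n+1)/2 > 89 for integer n.
The largest n with value ≤ 89 is 12 (since 78 ≤ 89 < 91), so the first above is n = 13, value 91.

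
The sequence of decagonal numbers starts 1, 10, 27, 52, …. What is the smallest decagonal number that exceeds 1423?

Solve n(4n−3) > 1423 for integer n.
The largest n with value ≤ 1423 is 19 (since 1387 ≤ 1423 < 1540), so the first above is n = 20, value 1540.

1540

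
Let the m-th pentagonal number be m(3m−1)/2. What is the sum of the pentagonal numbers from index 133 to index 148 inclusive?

473152

Σ i(3i−1)/2 = (3Σi² − Σi) / 2 over i = 133..148.
Σi = 11026 − 8778 = 2248 and Σi² = 1091574 − 775390 = 316184.
(3·316184 − 1·2248) / 2 = 946304/2 = 473152.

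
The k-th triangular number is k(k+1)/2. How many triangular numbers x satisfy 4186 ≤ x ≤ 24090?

129

The n-th triangular number is n(n+1)/2.
Smallest index with value ≥ 4186: n = 91 (giving 4186).
Largest index with value ≤ 24090: n = 219 (giving 24090).
Indices 91 through 219: 129 terms.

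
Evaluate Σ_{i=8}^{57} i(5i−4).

Σ i(5i−4) = 5Σi² − 4Σi over i = 8..57.
Σi = 1653 − 28 = 1625 and Σi² = 63365 − 140 = 63225.
5·63225 − 4·1625 = 309625.

309625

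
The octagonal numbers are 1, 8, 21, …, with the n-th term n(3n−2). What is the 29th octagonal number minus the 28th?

169

Consecutive octagonal numbers differ by 6n − 5: here 6·29 − 5 = 169.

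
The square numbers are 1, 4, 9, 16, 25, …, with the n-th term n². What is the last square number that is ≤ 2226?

Solve n² ≤ 2226 for integer n.
n = 47 gives 2209 ≤ 2226, while n = 48 gives 2304 > 2226; so the answer is 2209.

2209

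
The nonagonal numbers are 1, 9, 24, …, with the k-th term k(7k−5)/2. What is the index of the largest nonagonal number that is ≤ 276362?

281

Solve n(7n−5)/2 ≤ 276362 for integer n.
n = 281 gives 275661 ≤ 276362, while n = 282 gives 277629 > 276362; so the answer is index 281.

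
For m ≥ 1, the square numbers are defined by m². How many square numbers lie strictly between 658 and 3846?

The n-th square number is n².
Smallest index with value > 658: n = 26 (giving 676).
Largest index with value < 3846: n = 62 (giving 3844).
Indices 26 through 62: 37 terms.

37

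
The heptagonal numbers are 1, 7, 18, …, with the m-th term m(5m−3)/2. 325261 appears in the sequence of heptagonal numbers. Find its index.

Set n(5n−3)/2 = 325261, giving 5n² − 3n − 650522 = 0.
So n = (3 + 3607) / 10 = 3610/10 = 361.
Check: 361·(5·361 − 3)/2 = 325261. ✓

361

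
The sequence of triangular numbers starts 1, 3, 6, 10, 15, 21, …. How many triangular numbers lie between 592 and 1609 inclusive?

23

The n-th triangular number is n(n+1)/2.
Smallest index with value ≥ 592: n = 34 (giving 595).
Largest index with value ≤ 1609: n = 56 (giving 1596).
Indices 34 through 56: 23 terms.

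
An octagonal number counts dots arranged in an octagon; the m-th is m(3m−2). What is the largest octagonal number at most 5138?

4961

Solve n(3n−2) ≤ 5138 for integer n.
n = 41 gives 4961 ≤ 5138, while n = 42 gives 5208 > 5138; so the answer is 4961.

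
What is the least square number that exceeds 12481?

12544

Solve n² > 12481 for integer n.
The largest n with value ≤ 12481 is 111 (since 12321 ≤ 12481 < 12544), so the first above is n = 112, value 12544.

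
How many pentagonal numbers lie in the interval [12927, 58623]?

105

The n-th pentagonal number is n(3n−1)/2.
Smallest index with value ≥ 12927: n = 93 (giving 12927).
Largest index with value ≤ 58623: n = 197 (giving 58115).
Indices 93 through 197: 105 terms.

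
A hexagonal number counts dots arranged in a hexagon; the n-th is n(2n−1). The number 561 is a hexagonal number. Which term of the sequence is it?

Set n(2n−1) = 561, giving 2n² − n − 561 = 0.
The discriminant is 1 + 8·561 = 4489, and √4489 = 67.
So n = (1 + 67) / 4 = 68/4 = 17.

17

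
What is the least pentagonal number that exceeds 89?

92

Solve n(3n−1)/2 > 89 for integer n.
The largest n with value ≤ 89 is 7 (since 70 ≤ 89 < 92), so the first above is n = 8, value 92.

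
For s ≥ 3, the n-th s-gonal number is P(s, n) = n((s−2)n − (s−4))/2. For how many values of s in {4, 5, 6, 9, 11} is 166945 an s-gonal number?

1

s = 4: P(4, 408) = 166464 and P(4, 409) = 167281; 166945 is not s-gonal.
s = 5: P(5, 333) = 166167 and P(5, 334) = 167167; 166945 is not s-gonal.
s = 6: P(6, 289) = 166753 and P(6, 290) = 167910; 166945 is not s-gonal.
s = 9: P(9, 218) = 165789 and P(9, 219) = 167316; 166945 is not s-gonal.
s = 11: P(11, 193) = 166945. ✓
Hits: s ∈ {11} → 1.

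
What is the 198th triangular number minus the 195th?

591

198·199/2 = 19701 and 195·196/2 = 19110.
Difference: 19701 − 19110 = 591.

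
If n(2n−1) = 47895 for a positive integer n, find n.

155

Set n(2n−1) = 47895, giving 2n² − n − 47895 = 0.
The discriminant is 1 + 8·47895 = 383161, and √383161 = 619.
So n = (1 + 619) / 4 = 620/4 = 155.
Check: 155·(2·155 − 1) = 47895. ✓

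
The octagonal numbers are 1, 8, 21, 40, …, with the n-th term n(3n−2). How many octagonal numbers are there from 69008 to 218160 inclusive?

The n-th octagonal number is n(3n−2).
Smallest index with value ≥ 69008: n = 152 (giving 69008).
Largest index with value ≤ 218160: n = 270 (giving 218160).
Indices 152 through 270: 119 terms.

119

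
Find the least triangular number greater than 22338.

Solve n(n+1)/2 > 22338 for integer n.
The largest n with value ≤ 22338 is 210 (since 22155 ≤ 22338 < 22366), so the first above is n = 211, value 22366.

22366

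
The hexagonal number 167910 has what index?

290

Set n(2n−1) = 167910, giving 2n² − n − 167910 = 0.
The discriminant is 1 + 8·167910 = 1343281, and √1343281 = 1159.
So n = (1 + 1159) / 4 = 1160/4 = 290.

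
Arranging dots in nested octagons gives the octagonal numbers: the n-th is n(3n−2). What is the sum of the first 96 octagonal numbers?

Σ i(3i−2) = 3Σi² − 2Σi over i = 1..96.
Σi = 4656 and Σi² = 299536.
3·299536 − 2·4656 = 889296.

889296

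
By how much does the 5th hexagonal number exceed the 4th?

17

Consecutive hexagonal numbers differ by 4n − 3: here 4·5 − 3 = 17.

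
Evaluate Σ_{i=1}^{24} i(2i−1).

Σ i(2i−1) = 2Σi² − Σi over i = 1..24.
Σi = 300 and Σi² = 4900.
2·4900 − 1·300 = 9500.

9500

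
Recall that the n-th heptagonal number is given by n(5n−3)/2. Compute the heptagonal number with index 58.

58·(5·58 − 3)/2 = 58·287/2 = 8323.

8323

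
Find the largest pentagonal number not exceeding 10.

5

Solve n(3n−1)/2 ≤ 10 for integer n.
n = 2 gives 5 ≤ 10, while n = 3 gives 12 > 10; so the answer is 5.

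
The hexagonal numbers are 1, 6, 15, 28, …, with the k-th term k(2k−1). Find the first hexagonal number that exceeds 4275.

4371

Solve n(2n−1) > 4275 for integer n.
The largest n with value ≤ 4275 is 46 (since 4186 ≤ 4275 < 4371), so the first above is n = 47, value 4371.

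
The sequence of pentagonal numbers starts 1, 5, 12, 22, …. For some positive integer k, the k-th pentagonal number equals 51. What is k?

Set n(3n−1)/2 = 51, giving 3n² − n − 102 = 0.
The discriminant is 1 + 24·51 = 1225, and √1225 = 35.
So n = (1 + 35) / 6 = 36/6 = 6.
Check: 6·(3·6 − 1)/2 = 51. ✓

6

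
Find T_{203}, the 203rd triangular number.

20706

The 203rd triangular number is n(n+1)/2 with n = 203.
203·204/2 = 41412/2 = 20706.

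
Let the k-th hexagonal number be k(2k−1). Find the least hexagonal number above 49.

66

Solve n(2n−1) > 49 for integer n.
The largest n with value ≤ 49 is 5 (since 45 ≤ 49 < 66), so the first above is n = 6, value 66.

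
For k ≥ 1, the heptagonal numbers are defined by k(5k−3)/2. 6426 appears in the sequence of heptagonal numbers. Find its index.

51

Set n(5n−3)/2 = 6426, giving 5n² − 3n − 12852 = 0.
The discriminant is 9 + 40·6426 = 257049, and √257049 = 507.
So n = (3 + 507) / 10 = 510/10 = 51.
Check: 51·(5·51 − 3)/2 = 6426. ✓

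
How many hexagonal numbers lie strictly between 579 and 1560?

11

The n-th hexagonal number is n(2n−1).
Smallest index with value > 579: n = 18 (giving 630).
Largest index with value < 1560: n = 28 (giving 1540).
Indices 18 through 28: 11 terms.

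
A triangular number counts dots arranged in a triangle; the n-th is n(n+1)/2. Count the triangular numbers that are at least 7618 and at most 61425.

228

The n-th triangular number is n(n+1)/2.
Smallest index with value ≥ 7618: n = 123 (giving 7626).
Largest index with value ≤ 61425: n = 350 (giving 61425).
Indices 123 through 350: 228 terms.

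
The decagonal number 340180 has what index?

Set n(4n−3) = 340180, giving 4n² − 3n − 340180 = 0.
The discriminant is 9 + 16·340180 = 5442889, and √5442889 = 2333.
So n = (3 + 2333) / 8 = 2336/8 = 292.
Check: 292·(4·292 − 3) = 340180. ✓

292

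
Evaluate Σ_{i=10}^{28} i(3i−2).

21565

Σ i(3i−2) = 3Σi² − 2Σi over i = 10..28.
Σi = 406 − 45 = 361 and Σi² = 7714 − 285 = 7429.
3·7429 − 2·361 = 21565.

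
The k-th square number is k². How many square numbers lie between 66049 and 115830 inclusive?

The n-th square number is n².
Smallest index with value ≥ 66049: n = 257 (giving 66049).
Largest index with value ≤ 115830: n = 340 (giving 115600).
Indices 257 through 340: 84 terms.

84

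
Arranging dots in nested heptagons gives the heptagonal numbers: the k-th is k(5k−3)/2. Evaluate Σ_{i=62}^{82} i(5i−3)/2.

271817

Σ i(5i−3)/2 = (5Σi² − 3Σi) / 2 over i = 62..82.
Σi = 3403 − 1891 = 1512 and Σi² = 187165 − 77531 = 109634.
(5·109634 − 3·1512) / 2 = 543634/2 = 271817.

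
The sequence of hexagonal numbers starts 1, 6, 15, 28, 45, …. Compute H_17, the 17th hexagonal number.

The 17th hexagonal number is n(2n−1) with n = 17.
17·(2·17 − 1) = 17·33 = 561.

561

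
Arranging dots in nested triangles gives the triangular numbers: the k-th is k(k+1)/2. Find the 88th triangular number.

The 88th triangular number is n(n+1)/2 with n = 88.
88·89/2 = 7832/2 = 3916.

3916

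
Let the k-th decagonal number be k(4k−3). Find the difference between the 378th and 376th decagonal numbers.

6026

378·(4·378 − 3) = 570402 and 376·(4·376 − 3) = 564376.
Difference: 570402 − 564376 = 6026.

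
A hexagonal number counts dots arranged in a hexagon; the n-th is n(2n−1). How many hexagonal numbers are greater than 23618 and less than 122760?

139

The n-th hexagonal number is n(2n−1).
Smallest index with value > 23618: n = 109 (giving 23653).
Largest index with value < 122760: n = 247 (giving 121771).
Indices 109 through 247: 139 terms.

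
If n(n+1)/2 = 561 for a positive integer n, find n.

33

Set n(n+1)/2 = 561, giving n² + n − 1122 = 0.
The discriminant is 1 + 8·561 = 4489, and √4489 = 67.
So n = (-1 + 67) / 2 = 66/2 = 33.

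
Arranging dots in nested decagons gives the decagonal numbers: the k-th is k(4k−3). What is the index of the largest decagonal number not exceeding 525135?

362

Solve n(4n−3) ≤ 525135 for integer n.
n = 362 gives 523090 ≤ 525135, while n = 363 gives 525987 > 525135; so the answer is index 362.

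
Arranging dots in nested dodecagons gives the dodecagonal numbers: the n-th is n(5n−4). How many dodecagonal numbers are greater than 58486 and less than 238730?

110

The n-th dodecagonal number is n(5n−4).
Smallest index with value > 58486: n = 109 (giving 58969).
Largest index with value < 238730: n = 218 (giving 236748).
Indices 109 through 218: 110 terms.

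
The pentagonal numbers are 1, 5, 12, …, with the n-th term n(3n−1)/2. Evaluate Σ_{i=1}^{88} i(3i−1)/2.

344608

Σ i(3i−1)/2 = (3Σi² − Σi) / 2 over i = 1..88.
Σi = 3916 and Σi² = 231044.
(3·231044 − 1·3916) / 2 = 689216/2 = 344608.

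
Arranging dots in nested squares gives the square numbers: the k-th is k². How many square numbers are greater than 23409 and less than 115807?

The n-th square number is n².
Smallest index with value > 23409: n = 154 (giving 23716).
Largest index with value < 115807: n = 340 (giving 115600).
Indices 154 through 340: 187 terms.

187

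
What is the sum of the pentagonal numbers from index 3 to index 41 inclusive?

Σ i(3i−1)/2 = (3Σi² − Σi) / 2 over i = 3..41.
Σi = 861 − 3 = 858 and Σi² = 23821 − 5 = 23816.
(3·23816 − 1·858) / 2 = 70590/2 = 35295.

35295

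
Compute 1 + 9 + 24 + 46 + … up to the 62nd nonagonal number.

Σ i(7i−5)/2 = (7Σi² − 5Σi) / 2 over i = 1..62.
Σi = 1953 and Σi² = 81375.
(7·81375 − 5·1953) / 2 = 559860/2 = 279930.

279930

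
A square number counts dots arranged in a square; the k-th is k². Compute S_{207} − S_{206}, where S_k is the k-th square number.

413

n² − (n−1)² = 2n − 1, so 207² − 206² = 2·207 − 1 = 413.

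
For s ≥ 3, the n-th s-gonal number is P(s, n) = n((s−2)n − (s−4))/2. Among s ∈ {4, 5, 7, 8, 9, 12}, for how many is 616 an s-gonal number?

s = 4: P(4, 24) = 576 and P(4, 25) = 625; 616 is not s-gonal.
s = 5: P(5, 20) = 590 and P(5, 21) = 651; 616 is not s-gonal.
s = 7: P(7, 16) = 616. ✓
s = 8: P(8, 14) = 560 and P(8, 15) = 645; 616 is not s-gonal.
s = 9: P(9, 13) = 559 and P(9, 14) = 651; 616 is not s-gonal.
s = 12: P(12, 11) = 561 and P(12, 12) = 672; 616 is not s-gonal.
Hits: s ∈ {7} → 1.

1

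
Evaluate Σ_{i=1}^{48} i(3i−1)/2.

56448

Σ i(3i−1)/2 = (3Σi² − Σi) / 2 over i = 1..48.
Σi = 1176 and Σi² = 38024.
(3·38024 − 1·1176) / 2 = 112896/2 = 56448.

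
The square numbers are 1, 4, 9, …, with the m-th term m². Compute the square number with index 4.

16

4² = 16.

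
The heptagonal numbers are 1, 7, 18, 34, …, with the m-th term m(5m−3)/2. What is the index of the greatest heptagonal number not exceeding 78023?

176

Solve n(5n−3)/2 ≤ 78023 for integer n.
n = 176 gives 77176 ≤ 78023, while n = 177 gives 78057 > 78023; so the answer is index 176.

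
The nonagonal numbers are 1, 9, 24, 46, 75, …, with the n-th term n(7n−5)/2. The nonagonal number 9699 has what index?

Set n(7n−5)/2 = 9699, giving 7n² − 5n − 19398 = 0.
So n = (5 + 737) / 14 = 742/14 = 53.

53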